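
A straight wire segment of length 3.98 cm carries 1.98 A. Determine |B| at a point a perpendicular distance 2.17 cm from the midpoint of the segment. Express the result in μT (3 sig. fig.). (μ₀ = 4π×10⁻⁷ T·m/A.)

B ≈ 12.3 μT

For a finite straight segment, B = (μ₀I/4πd)(sinθ₁ + sinθ₂), where θ₁, θ₂ are the angles from the perpendicular to each end.
The perpendicular from the point meets the wire at its midpoint, so each end is L/2 = 0.0199 m away along the wire.
sinθ₁ = 0.0199/√(0.0199²+0.0217²) = 0.6759; sinθ₂ = 0.0199/√(0.0199²+0.0217²) = 0.6759.
B = (4π×10⁻⁷ × 1.98) / (4π × 0.0217) × (0.6759 + 0.6759) = 1.23×10⁻⁵ T.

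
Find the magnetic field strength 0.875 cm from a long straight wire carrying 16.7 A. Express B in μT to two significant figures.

For an infinitely long straight wire, B = μ₀I/(2πd).
B = (4π×10⁻⁷ × 16.7) / (2π × 0.00875) = 3.82×10⁻⁴ T.

B ≈ 380 μT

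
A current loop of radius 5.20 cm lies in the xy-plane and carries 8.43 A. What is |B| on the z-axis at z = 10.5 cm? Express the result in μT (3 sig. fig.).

On the axis of a circular loop, B = μ₀IR² / [2(R²+z²)^(3/2)].
R² + z² = (0.052)² + (0.105)² = 0.01373 m², and (R²+z²)^(3/2) = 1.61×10⁻³ m³.
B = (4π×10⁻⁷ × 8.43 × 0.002704) / (2 × 1.61×10⁻³) = 8.90×10⁻⁶ T.

B ≈ 8.90 μT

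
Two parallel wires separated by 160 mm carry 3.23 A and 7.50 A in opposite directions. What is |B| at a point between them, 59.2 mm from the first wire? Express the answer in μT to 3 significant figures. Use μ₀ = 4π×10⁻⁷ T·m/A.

B ≈ 25.8 μT

Each long wire gives B = μ₀I/(2πd). Distances are d₁ = 0.0592 m and d₂ = 0.1008 m.
B₁ = 1.09×10⁻⁵ T, B₂ = 1.49×10⁻⁵ T.
Between antiparallel currents both contributions point the same way, so they add. B = B₁ + B₂ = 1.09×10⁻⁵ + 1.49×10⁻⁵ = 2.58×10⁻⁵ T.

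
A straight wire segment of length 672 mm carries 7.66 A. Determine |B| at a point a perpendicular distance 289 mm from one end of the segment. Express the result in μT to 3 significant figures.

For a finite straight segment, B = (μ₀I/4πd)(sinθ₁ + sinθ₂), where θ₁, θ₂ are the angles from the perpendicular to each end.
The perpendicular foot is at one end, so the two end-offsets along the wire are 0 and L = 0.672 m.
sinθ₁ = 0/√(0²+0.289²) = 0.0000; sinθ₂ = 0.672/√(0.672²+0.289²) = 0.9186.
B = (4π×10⁻⁷ × 7.66) / (4π × 0.289) × (0.0000 + 0.9186) = 2.43×10⁻⁶ T.

B ≈ 2.43 μT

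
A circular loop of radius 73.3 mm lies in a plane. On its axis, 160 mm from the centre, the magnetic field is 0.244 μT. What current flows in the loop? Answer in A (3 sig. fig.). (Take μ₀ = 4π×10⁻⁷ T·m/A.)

I ≈ 0.394 A

On the axis of a loop, B = μ₀IR²/[2(R²+z²)^(3/2)], so I = 2B(R²+z²)^(3/2)/(μ₀R²).
R² + z² = 0.005373 + 0.0256 = 0.03097 m²; raised to 3/2 gives 5.45×10⁻³ m³.
I = 2 × 2.44×10⁻⁷ × 5.45×10⁻³ / (1.26×10⁻⁶ × 0.005373) = 0.394 A.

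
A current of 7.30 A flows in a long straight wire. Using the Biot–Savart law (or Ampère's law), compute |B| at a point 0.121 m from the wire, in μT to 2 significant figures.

B ≈ 12 μT

For an infinitely long straight wire, B = μ₀I/(2πd).
B = (4π×10⁻⁷ × 7.30) / (2π × 0.121) = 1.21×10⁻⁵ T.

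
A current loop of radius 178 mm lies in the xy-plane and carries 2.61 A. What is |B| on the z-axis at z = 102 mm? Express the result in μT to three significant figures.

B ≈ 6.02 μT

On the axis of a circular loop, B = μ₀IR² / [2(R²+z²)^(3/2)].
R² + z² = (0.178)² + (0.102)² = 0.04209 m², and (R²+z²)^(3/2) = 8.63×10⁻³ m³.
B = (4π×10⁻⁷ × 2.61 × 0.03168) / (2 × 8.63×10⁻³) = 6.02×10⁻⁶ T.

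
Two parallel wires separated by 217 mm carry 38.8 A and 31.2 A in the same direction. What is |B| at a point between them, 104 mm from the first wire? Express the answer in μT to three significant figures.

B ≈ 19.4 μT

Each long wire gives B = μ₀I/(2πd). Distances are d₁ = 0.104 m and d₂ = 0.113 m.
B₁ = 7.46×10⁻⁵ T, B₂ = 5.52×10⁻⁵ T.
Between parallel currents the two contributions point in opposite directions, so they subtract. B = |B₁ − B₂| = |7.46×10⁻⁵ − 5.52×10⁻⁵| = 1.94×10⁻⁵ T.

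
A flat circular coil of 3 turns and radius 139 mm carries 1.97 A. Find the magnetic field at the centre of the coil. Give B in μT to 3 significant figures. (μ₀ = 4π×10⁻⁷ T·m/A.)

B ≈ 26.7 μT

For an N-turn flat coil, B = Nμ₀I/(2R) with R = 0.139 m.
B = 3 × 8.90×10⁻⁶ T = 2.67×10⁻⁵ T.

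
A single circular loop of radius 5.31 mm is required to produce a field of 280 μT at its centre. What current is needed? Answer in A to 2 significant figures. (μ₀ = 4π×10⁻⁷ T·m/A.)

At the centre of a circular loop B = μ₀I/(2R), so I = 2RB/μ₀.
With R = 0.00531 m, I = 2 × 0.00531 × 2.80×10⁻⁴ / (4π×10⁻⁷) = 2.37 A.

I ≈ 2.4 A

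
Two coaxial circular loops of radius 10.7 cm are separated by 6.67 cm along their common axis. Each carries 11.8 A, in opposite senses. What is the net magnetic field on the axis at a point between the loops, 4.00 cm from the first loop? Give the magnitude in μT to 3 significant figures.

Each loop contributes B = μ₀IR²/[2(R²+z²)^(3/2)] on the axis, with z measured from that loop.
Loop 1 (z = 0.04 m): B₁ = 5.69×10⁻⁵ T. Loop 2 (z = 0.0267 m): B₂ = 6.33×10⁻⁵ T.
The fields oppose: B = |B₁ − B₂| = 6.34×10⁻⁶ T.

B ≈ 6.34 μT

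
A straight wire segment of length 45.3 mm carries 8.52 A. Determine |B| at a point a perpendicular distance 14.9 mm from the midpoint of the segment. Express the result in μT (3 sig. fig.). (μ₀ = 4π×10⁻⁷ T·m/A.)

For a finite straight segment, B = (μ₀I/4πd)(sinθ₁ + sinθ₂), where θ₁, θ₂ are the angles from the perpendicular to each end.
The perpendicular from the point meets the wire at its midpoint, so each end is L/2 = 0.02265 m away along the wire.
sinθ₁ = 0.02265/√(0.02265²+0.0149²) = 0.8354; sinθ₂ = 0.02265/√(0.02265²+0.0149²) = 0.8354.
B = (4π×10⁻⁷ × 8.52) / (4π × 0.0149) × (0.8354 + 0.8354) = 9.55×10⁻⁵ T.

B ≈ 95.5 μT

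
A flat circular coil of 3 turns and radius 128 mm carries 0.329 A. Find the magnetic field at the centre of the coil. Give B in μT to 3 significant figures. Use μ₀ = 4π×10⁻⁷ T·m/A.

B ≈ 4.84 μT

For an N-turn flat coil, B = Nμ₀I/(2R) with R = 0.128 m.
B = 3 × 1.61×10⁻⁶ T = 4.84×10⁻⁶ T.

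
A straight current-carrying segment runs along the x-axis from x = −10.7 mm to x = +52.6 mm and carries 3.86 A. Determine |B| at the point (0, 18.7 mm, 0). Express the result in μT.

B ≈ 29.7 μT

For a finite straight segment, B = (μ₀I/4πd)(sinθ₁ + sinθ₂), where θ₁, θ₂ are the angles from the perpendicular to each end.
The perpendicular distance is d = 0.0187 m; the end-offsets along the wire are a = 0.0107 m and b = 0.0526 m.
sinθ₁ = 0.0107/√(0.0107²+0.0187²) = 0.4966; sinθ₂ = 0.0526/√(0.0526²+0.0187²) = 0.9422.
B = (4π×10⁻⁷ × 3.86) / (4π × 0.0187) × (0.4966 + 0.9422) = 2.97×10⁻⁵ T.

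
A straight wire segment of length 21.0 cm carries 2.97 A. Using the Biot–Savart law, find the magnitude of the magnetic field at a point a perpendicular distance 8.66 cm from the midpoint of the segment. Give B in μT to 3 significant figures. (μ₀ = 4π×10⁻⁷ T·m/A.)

For a finite straight segment, B = (μ₀I/4πd)(sinθ₁ + sinθ₂), where θ₁, θ₂ are the angles from the perpendicular to each end.
The perpendicular from the point meets the wire at its midpoint, so each end is L/2 = 0.105 m away along the wire.
sinθ₁ = 0.105/√(0.105²+0.0866²) = 0.7715; sinθ₂ = 0.105/√(0.105²+0.0866²) = 0.7715.
B = (4π×10⁻⁷ × 2.97) / (4π × 0.0866) × (0.7715 + 0.7715) = 5.29×10⁻⁶ T.

B ≈ 5.29 μT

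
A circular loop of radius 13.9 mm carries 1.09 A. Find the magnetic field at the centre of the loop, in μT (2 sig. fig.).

At the centre of a circular loop the Biot–Savart law gives B = μ₀I/(2R).
B = (4π×10⁻⁷ × 1.09) / (2 × 0.0139) = 4.93×10⁻⁵ T.

B ≈ 49 μT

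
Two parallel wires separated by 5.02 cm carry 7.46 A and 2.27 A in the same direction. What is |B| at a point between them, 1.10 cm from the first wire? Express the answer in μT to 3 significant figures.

B ≈ 124 μT

Each long wire gives B = μ₀I/(2πd). Distances are d₁ = 0.011 m and d₂ = 0.0392 m.
B₁ = 1.36×10⁻⁴ T, B₂ = 1.16×10⁻⁵ T.
Between parallel currents the two contributions point in opposite directions, so they subtract. B = |B₁ − B₂| = |1.36×10⁻⁴ − 1.16×10⁻⁵| = 1.24×10⁻⁴ T.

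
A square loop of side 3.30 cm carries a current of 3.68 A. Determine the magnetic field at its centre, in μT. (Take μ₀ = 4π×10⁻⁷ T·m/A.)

B ≈ 126 μT

Each side is a finite straight segment at perpendicular distance d = a/(2 tan(π/4)) = 0.0165 m from the centre, with end-angles ±π/4.
One side contributes B₁ = (μ₀I/4πd)·2 sin(π/4) = 3.15×10⁻⁵ T.
All 4 sides add in the same direction: B = 4 × 3.15×10⁻⁵ = 1.26×10⁻⁴ T.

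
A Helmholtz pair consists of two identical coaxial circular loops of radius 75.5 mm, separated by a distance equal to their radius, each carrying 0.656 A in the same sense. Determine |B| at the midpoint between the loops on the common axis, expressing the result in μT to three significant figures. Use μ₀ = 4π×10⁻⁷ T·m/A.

B ≈ 7.81 μT

Each loop contributes B = μ₀IR²/[2(R²+z²)^(3/2)] on the axis, with z measured from that loop.
Loop 1 (z = 0.03775 m): B₁ = 3.91×10⁻⁶ T. Loop 2 (z = 0.03775 m): B₂ = 3.91×10⁻⁶ T.
The fields add: B = B₁ + B₂ = 7.81×10⁻⁶ T.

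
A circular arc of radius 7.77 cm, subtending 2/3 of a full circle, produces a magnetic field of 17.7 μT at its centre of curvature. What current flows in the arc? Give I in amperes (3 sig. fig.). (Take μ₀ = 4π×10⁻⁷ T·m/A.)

I ≈ 3.28 A

For a circular arc, B = μ₀Iφ/(4πR) with φ in radians; here φ = 4.189 rad.
So I = 4πRB/(μ₀φ) = 4π × 0.0777 × 1.77×10⁻⁵ / (4π×10⁻⁷ × 4.189) = 3.28 A.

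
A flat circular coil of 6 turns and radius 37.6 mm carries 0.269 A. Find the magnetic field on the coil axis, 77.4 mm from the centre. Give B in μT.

B ≈ 2.25 μT

For an N-turn flat coil, B = Nμ₀IR²/[2(R²+z²)^(3/2)] with R = 0.0376 m, z = 0.0774 m.
B = 6 × 3.75×10⁻⁷ T = 2.25×10⁻⁶ T.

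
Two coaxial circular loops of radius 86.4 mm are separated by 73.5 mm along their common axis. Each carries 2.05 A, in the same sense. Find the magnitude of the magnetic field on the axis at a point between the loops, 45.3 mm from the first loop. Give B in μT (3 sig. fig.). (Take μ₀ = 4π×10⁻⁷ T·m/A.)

Each loop contributes B = μ₀IR²/[2(R²+z²)^(3/2)] on the axis, with z measured from that loop.
Loop 1 (z = 0.0453 m): B₁ = 1.04×10⁻⁵ T. Loop 2 (z = 0.0282 m): B₂ = 1.28×10⁻⁵ T.
The fields add: B = B₁ + B₂ = 2.32×10⁻⁵ T.

B ≈ 23.2 μT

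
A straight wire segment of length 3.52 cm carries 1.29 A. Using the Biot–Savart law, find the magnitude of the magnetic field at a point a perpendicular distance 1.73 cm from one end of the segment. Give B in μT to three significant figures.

B ≈ 6.69 μT

For a finite straight segment, B = (μ₀I/4πd)(sinθ₁ + sinθ₂), where θ₁, θ₂ are the angles from the perpendicular to each end.
The perpendicular foot is at one end, so the two end-offsets along the wire are 0 and L = 0.0352 m.
sinθ₁ = 0/√(0²+0.0173²) = 0.0000; sinθ₂ = 0.0352/√(0.0352²+0.0173²) = 0.8975.
B = (4π×10⁻⁷ × 1.29) / (4π × 0.0173) × (0.0000 + 0.8975) = 6.69×10⁻⁶ T.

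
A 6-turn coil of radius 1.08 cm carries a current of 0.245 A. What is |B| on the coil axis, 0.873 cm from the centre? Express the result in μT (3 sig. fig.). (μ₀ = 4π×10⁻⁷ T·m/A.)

For an N-turn flat coil, B = Nμ₀IR²/[2(R²+z²)^(3/2)] with R = 0.0108 m, z = 0.00873 m.
B = 6 × 6.70×10⁻⁶ T = 4.02×10⁻⁵ T.

B ≈ 40.2 μT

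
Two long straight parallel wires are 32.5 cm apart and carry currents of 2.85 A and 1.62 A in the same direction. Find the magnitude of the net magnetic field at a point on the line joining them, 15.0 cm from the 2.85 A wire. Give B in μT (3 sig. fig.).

B ≈ 1.95 μT

Each long wire gives B = μ₀I/(2πd). Distances are d₁ = 0.15 m and d₂ = 0.175 m.
B₁ = 3.80×10⁻⁶ T, B₂ = 1.85×10⁻⁶ T.
Between parallel currents the two contributions point in opposite directions, so they subtract. B = |B₁ − B₂| = |3.80×10⁻⁶ − 1.85×10⁻⁶| = 1.95×10⁻⁶ T.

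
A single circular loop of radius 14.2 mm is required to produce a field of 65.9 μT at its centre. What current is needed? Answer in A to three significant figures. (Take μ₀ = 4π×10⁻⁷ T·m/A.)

I ≈ 1.49 A

At the centre of a circular loop B = μ₀I/(2R), so I = 2RB/μ₀.
With R = 0.0142 m, I = 2 × 0.0142 × 6.59×10⁻⁵ / (4π×10⁻⁷) = 1.49 A.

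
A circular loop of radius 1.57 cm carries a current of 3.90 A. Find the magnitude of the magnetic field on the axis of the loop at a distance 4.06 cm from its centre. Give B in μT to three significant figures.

On the axis of a circular loop, B = μ₀IR² / [2(R²+z²)^(3/2)].
R² + z² = (0.0157)² + (0.0406)² = 0.001895 m², and (R²+z²)^(3/2) = 8.25×10⁻⁵ m³.
B = (4π×10⁻⁷ × 3.90 × 0.0002465) / (2 × 8.25×10⁻⁵) = 7.32×10⁻⁶ T.

B ≈ 7.32 μT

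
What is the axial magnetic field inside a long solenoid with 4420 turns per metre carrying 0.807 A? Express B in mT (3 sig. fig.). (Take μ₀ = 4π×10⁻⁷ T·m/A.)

B ≈ 4.48 mT

Inside a long solenoid, B = μ₀nI with n = 4420 turns/m.
B = 4π×10⁻⁷ × 4420 × 0.807 = 4.48×10⁻³ T.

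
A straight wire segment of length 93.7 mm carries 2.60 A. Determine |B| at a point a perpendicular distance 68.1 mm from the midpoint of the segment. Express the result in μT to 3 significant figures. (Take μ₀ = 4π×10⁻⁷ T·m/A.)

For a finite straight segment, B = (μ₀I/4πd)(sinθ₁ + sinθ₂), where θ₁, θ₂ are the angles from the perpendicular to each end.
The perpendicular from the point meets the wire at its midpoint, so each end is L/2 = 0.04685 m away along the wire.
sinθ₁ = 0.04685/√(0.04685²+0.0681²) = 0.5668; sinθ₂ = 0.04685/√(0.04685²+0.0681²) = 0.5668.
B = (4π×10⁻⁷ × 2.60) / (4π × 0.0681) × (0.5668 + 0.5668) = 4.33×10⁻⁶ T.

B ≈ 4.33 μT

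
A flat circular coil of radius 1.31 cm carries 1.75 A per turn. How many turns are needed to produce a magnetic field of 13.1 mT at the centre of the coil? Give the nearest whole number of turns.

For an N-turn coil, B = Nμ₀I/(2R). A single turn gives B₁ = 8.39×10⁻⁵ T with R = 0.0131 m.
N = B/B₁ = 1.31×10⁻² / 8.39×10⁻⁵ = 156.07.

N = 156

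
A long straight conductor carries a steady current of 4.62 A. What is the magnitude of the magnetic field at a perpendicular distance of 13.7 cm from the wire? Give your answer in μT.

B ≈ 6.74 μT

For an infinitely long straight wire, B = μ₀I/(2πd).
B = (4π×10⁻⁷ × 4.62) / (2π × 0.137) = 6.74×10⁻⁶ T.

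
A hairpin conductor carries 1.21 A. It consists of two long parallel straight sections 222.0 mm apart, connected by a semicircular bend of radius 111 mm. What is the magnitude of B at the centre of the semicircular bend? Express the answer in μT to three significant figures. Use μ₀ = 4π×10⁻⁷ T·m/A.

B ≈ 5.60 μT

The semicircular arc contributes B_arc = μ₀I·π/(4πR) = μ₀I/(4R) = 3.42×10⁻⁶ T.
Each semi-infinite lead is at perpendicular distance R = 0.111 m from the centre, with the perpendicular foot at its near end, so it contributes μ₀I/(4πR); both point the same way, together 2.18×10⁻⁶ T.
Arc and leads all point the same direction: B = 3.42×10⁻⁶ + 2.18×10⁻⁶ = 5.60×10⁻⁶ T.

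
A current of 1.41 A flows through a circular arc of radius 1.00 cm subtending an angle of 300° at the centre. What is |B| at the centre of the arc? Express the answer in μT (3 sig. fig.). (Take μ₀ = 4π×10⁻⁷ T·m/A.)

The Biot–Savart field of a circular arc at its centre is B = μ₀Iφ/(4πR), with φ = 5.236 rad.
B = (4π×10⁻⁷ × 1.41 × 5.236) / (4π × 0.01) = 7.38×10⁻⁵ T.

B ≈ 73.8 μT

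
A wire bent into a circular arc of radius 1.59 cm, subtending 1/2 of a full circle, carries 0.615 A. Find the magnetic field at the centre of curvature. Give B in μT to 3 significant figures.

The Biot–Savart field of a circular arc at its centre is B = μ₀Iφ/(4πR), with φ = 3.142 rad.
B = (4π×10⁻⁷ × 0.615 × 3.142) / (4π × 0.0159) = 1.22×10⁻⁵ T.

B ≈ 12.2 μT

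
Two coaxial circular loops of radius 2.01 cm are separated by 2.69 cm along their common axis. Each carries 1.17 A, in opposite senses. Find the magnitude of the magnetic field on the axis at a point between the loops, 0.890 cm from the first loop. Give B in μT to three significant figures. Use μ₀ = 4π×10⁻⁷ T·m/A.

Each loop contributes B = μ₀IR²/[2(R²+z²)^(3/2)] on the axis, with z measured from that loop.
Loop 1 (z = 0.0089 m): B₁ = 2.80×10⁻⁵ T. Loop 2 (z = 0.018 m): B₂ = 1.51×10⁻⁵ T.
The fields oppose: B = |B₁ − B₂| = 1.28×10⁻⁵ T.

B ≈ 12.8 μT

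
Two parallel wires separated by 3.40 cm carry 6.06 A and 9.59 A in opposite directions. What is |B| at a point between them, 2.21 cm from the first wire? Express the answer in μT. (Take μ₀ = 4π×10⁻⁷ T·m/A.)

Each long wire gives B = μ₀I/(2πd). Distances are d₁ = 0.0221 m and d₂ = 0.0119 m.
B₁ = 5.48×10⁻⁵ T, B₂ = 1.61×10⁻⁴ T.
Between antiparallel currents both contributions point the same way, so they add. B = B₁ + B₂ = 5.48×10⁻⁵ + 1.61×10⁻⁴ = 2.16×10⁻⁴ T.

B ≈ 216 μT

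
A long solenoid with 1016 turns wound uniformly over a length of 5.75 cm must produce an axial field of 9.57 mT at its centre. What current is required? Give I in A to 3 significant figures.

Inside a long solenoid B = μ₀nI with n = 1.767×10⁴ m⁻¹, so I = B/(μ₀n).
I = 9.57×10⁻³ / (4π×10⁻⁷ × 1.767×10⁴) = 0.431 A.

I ≈ 0.431 A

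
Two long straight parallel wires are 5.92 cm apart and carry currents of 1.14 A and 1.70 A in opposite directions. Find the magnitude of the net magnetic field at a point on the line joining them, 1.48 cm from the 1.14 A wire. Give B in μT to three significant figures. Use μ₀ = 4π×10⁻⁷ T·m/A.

Each long wire gives B = μ₀I/(2πd). Distances are d₁ = 0.0148 m and d₂ = 0.0444 m.
B₁ = 1.54×10⁻⁵ T, B₂ = 7.66×10⁻⁶ T.
Between antiparallel currents both contributions point the same way, so they add. B = B₁ + B₂ = 1.54×10⁻⁵ + 7.66×10⁻⁶ = 2.31×10⁻⁵ T.

B ≈ 23.1 μT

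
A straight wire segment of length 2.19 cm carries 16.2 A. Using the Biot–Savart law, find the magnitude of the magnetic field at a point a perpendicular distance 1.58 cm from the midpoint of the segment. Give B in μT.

For a finite straight segment, B = (μ₀I/4πd)(sinθ₁ + sinθ₂), where θ₁, θ₂ are the angles from the perpendicular to each end.
The perpendicular from the point meets the wire at its midpoint, so each end is L/2 = 0.01095 m away along the wire.
sinθ₁ = 0.01095/√(0.01095²+0.0158²) = 0.5696; sinθ₂ = 0.01095/√(0.01095²+0.0158²) = 0.5696.
B = (4π×10⁻⁷ × 16.2) / (4π × 0.0158) × (0.5696 + 0.5696) = 1.17×10⁻⁴ T.

B ≈ 117 μT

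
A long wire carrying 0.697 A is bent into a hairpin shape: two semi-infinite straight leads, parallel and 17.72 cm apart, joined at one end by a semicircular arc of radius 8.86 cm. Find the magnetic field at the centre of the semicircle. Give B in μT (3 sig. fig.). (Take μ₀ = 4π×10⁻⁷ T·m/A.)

B ≈ 4.04 μT

The semicircular arc contributes B_arc = μ₀I·π/(4πR) = μ₀I/(4R) = 2.47×10⁻⁶ T.
Each semi-infinite lead is at perpendicular distance R = 0.0886 m from the centre, with the perpendicular foot at its near end, so it contributes μ₀I/(4πR); both point the same way, together 1.57×10⁻⁶ T.
Arc and leads all point the same direction: B = 2.47×10⁻⁶ + 1.57×10⁻⁶ = 4.04×10⁻⁶ T.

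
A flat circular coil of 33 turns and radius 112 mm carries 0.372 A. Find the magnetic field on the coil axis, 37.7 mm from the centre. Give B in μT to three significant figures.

For an N-turn flat coil, B = Nμ₀IR²/[2(R²+z²)^(3/2)] with R = 0.112 m, z = 0.0377 m.
B = 33 × 1.78×10⁻⁶ T = 5.86×10⁻⁵ T.

B ≈ 58.6 μT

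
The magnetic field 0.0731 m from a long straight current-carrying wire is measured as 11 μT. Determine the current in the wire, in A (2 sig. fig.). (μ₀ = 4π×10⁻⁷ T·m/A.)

For a long straight wire B = μ₀I/(2πd), so I = 2πdB/μ₀.
I = 2π × 0.0731 × 1.10×10⁻⁵ / (4π×10⁻⁷) = 4.02 A.

I ≈ 4.0 A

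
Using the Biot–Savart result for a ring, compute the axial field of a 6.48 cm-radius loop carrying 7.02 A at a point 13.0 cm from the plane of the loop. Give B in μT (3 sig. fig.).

B ≈ 6.04 μT

On the axis of a circular loop, B = μ₀IR² / [2(R²+z²)^(3/2)].
R² + z² = (0.0648)² + (0.13)² = 0.0211 m², and (R²+z²)^(3/2) = 3.06×10⁻³ m³.
B = (4π×10⁻⁷ × 7.02 × 0.004199) / (2 × 3.06×10⁻³) = 6.04×10⁻⁶ T.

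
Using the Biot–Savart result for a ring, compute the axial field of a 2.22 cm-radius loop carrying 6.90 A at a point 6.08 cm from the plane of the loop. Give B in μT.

On the axis of a circular loop, B = μ₀IR² / [2(R²+z²)^(3/2)].
R² + z² = (0.0222)² + (0.0608)² = 0.004189 m², and (R²+z²)^(3/2) = 2.71×10⁻⁴ m³.
B = (4π×10⁻⁷ × 6.90 × 0.0004928) / (2 × 2.71×10⁻⁴) = 7.88×10⁻⁶ T.

B ≈ 7.88 μT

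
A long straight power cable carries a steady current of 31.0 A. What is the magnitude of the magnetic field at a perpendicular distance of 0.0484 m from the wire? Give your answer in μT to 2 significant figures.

B ≈ 130 μT

For an infinitely long straight wire, B = μ₀I/(2πd).
B = (4π×10⁻⁷ × 31.0) / (2π × 0.0484) = 1.28×10⁻⁴ T.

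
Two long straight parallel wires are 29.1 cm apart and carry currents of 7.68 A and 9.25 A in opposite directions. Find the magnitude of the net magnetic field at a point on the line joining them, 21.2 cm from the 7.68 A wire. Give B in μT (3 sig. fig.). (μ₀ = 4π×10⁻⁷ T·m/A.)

B ≈ 30.7 μT

Each long wire gives B = μ₀I/(2πd). Distances are d₁ = 0.212 m and d₂ = 0.079 m.
B₁ = 7.25×10⁻⁶ T, B₂ = 2.34×10⁻⁵ T.
Between antiparallel currents both contributions point the same way, so they add. B = B₁ + B₂ = 7.25×10⁻⁶ + 2.34×10⁻⁵ = 3.07×10⁻⁵ T.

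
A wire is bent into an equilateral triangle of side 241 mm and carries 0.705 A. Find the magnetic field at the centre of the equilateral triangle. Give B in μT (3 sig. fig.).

B ≈ 5.27 μT

Each side is a finite straight segment at perpendicular distance d = a/(2 tan(π/3)) = 0.06957 m from the centre, with end-angles ±π/3.
One side contributes B₁ = (μ₀I/4πd)·2 sin(π/3) = 1.76×10⁻⁶ T.
All 3 sides add in the same direction: B = 3 × 1.76×10⁻⁶ = 5.27×10⁻⁶ T.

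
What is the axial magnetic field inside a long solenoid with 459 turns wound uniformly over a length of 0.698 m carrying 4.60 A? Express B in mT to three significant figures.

B ≈ 3.80 mT

Inside a long solenoid, B = μ₀nI with n = 657.6 turns/m.
B = 4π×10⁻⁷ × 657.6 × 4.60 = 3.80×10⁻³ T.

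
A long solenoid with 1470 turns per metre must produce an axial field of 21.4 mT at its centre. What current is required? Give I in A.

Inside a long solenoid B = μ₀nI with n = 1470 m⁻¹, so I = B/(μ₀n).
I = 2.14×10⁻² / (4π×10⁻⁷ × 1470) = 11.6 A.

I ≈ 11.6 A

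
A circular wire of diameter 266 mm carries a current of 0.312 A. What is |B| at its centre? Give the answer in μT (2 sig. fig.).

At the centre of a circular loop the Biot–Savart law gives B = μ₀I/(2R) (so R = 0.133 m).
B = (4π×10⁻⁷ × 0.312) / (2 × 0.133) = 1.47×10⁻⁶ T.

B ≈ 1.5 μT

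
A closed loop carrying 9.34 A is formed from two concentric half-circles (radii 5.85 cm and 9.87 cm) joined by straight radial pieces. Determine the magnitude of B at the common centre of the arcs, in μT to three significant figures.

B ≈ 20.4 μT

The radial connectors point toward the centre, so dl × r̂ = 0 and they contribute nothing.
Each semicircle gives μ₀I/(4R): inner arc 5.02×10⁻⁵ T, outer arc 2.97×10⁻⁵ T.
The two arcs carry current in opposite angular senses, so their fields oppose: B = |5.02×10⁻⁵ − 2.97×10⁻⁵| = 2.04×10⁻⁵ T.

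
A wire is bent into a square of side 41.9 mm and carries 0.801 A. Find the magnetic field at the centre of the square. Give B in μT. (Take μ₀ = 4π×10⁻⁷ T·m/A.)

B ≈ 21.6 μT

Each side is a finite straight segment at perpendicular distance d = a/(2 tan(π/4)) = 0.02095 m from the centre, with end-angles ±π/4.
One side contributes B₁ = (μ₀I/4πd)·2 sin(π/4) = 5.41×10⁻⁶ T.
All 4 sides add in the same direction: B = 4 × 5.41×10⁻⁶ = 2.16×10⁻⁵ T.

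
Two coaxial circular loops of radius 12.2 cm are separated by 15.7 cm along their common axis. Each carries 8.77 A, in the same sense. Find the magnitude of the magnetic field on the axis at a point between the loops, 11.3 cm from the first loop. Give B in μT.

B ≈ 55.4 μT

Each loop contributes B = μ₀IR²/[2(R²+z²)^(3/2)] on the axis, with z measured from that loop.
Loop 1 (z = 0.113 m): B₁ = 1.78×10⁻⁵ T. Loop 2 (z = 0.044 m): B₂ = 3.76×10⁻⁵ T.
The fields add: B = B₁ + B₂ = 5.54×10⁻⁵ T.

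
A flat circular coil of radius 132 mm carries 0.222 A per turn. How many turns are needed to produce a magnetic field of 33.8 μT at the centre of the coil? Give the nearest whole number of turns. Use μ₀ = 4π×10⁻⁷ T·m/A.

N = 32

For an N-turn coil, B = Nμ₀I/(2R). A single turn gives B₁ = 1.06×10⁻⁶ T with R = 0.132 m.
N = B/B₁ = 3.38×10⁻⁵ / 1.06×10⁻⁶ = 31.99.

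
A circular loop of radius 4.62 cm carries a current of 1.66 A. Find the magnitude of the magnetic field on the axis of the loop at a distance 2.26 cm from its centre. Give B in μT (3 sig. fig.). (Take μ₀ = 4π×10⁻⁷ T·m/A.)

On the axis of a circular loop, B = μ₀IR² / [2(R²+z²)^(3/2)].
R² + z² = (0.0462)² + (0.0226)² = 0.002645 m², and (R²+z²)^(3/2) = 1.36×10⁻⁴ m³.
B = (4π×10⁻⁷ × 1.66 × 0.002134) / (2 × 1.36×10⁻⁴) = 1.64×10⁻⁵ T.

B ≈ 16.4 μT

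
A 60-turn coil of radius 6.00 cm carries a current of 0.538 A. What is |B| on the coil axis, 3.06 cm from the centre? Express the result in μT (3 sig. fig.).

B ≈ 239 μT

For an N-turn flat coil, B = Nμ₀IR²/[2(R²+z²)^(3/2)] with R = 0.06 m, z = 0.0306 m.
B = 60 × 3.98×10⁻⁶ T = 2.39×10⁻⁴ T.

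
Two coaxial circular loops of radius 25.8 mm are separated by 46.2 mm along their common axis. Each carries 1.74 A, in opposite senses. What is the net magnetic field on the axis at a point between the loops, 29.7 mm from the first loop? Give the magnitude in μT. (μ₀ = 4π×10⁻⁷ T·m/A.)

B ≈ 13.4 μT

Each loop contributes B = μ₀IR²/[2(R²+z²)^(3/2)] on the axis, with z measured from that loop.
Loop 1 (z = 0.0297 m): B₁ = 1.20×10⁻⁵ T. Loop 2 (z = 0.0165 m): B₂ = 2.53×10⁻⁵ T.
The fields oppose: B = |B₁ − B₂| = 1.34×10⁻⁵ T.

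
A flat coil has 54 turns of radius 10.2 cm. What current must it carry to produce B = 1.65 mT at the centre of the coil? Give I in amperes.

For an N-turn coil, B = Nμ₀I/(2R) with R = 0.102 m, so I = 2RB/(Nμ₀) = 2 × 0.102 × 1.65×10⁻³ / (54 × 4π×10⁻⁷) = 4.96 A.

I ≈ 4.96 A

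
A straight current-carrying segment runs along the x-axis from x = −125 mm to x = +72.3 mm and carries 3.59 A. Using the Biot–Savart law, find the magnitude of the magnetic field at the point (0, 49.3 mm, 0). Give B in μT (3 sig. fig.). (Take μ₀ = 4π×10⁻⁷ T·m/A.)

B ≈ 12.8 μT

For a finite straight segment, B = (μ₀I/4πd)(sinθ₁ + sinθ₂), where θ₁, θ₂ are the angles from the perpendicular to each end.
The perpendicular distance is d = 0.0493 m; the end-offsets along the wire are a = 0.125 m and b = 0.0723 m.
sinθ₁ = 0.125/√(0.125²+0.0493²) = 0.9303; sinθ₂ = 0.0723/√(0.0723²+0.0493²) = 0.8262.
B = (4π×10⁻⁷ × 3.59) / (4π × 0.0493) × (0.9303 + 0.8262) = 1.28×10⁻⁵ T.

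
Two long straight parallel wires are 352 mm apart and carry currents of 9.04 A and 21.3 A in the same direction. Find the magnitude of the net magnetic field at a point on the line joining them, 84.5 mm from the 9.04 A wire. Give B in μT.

B ≈ 5.47 μT

Each long wire gives B = μ₀I/(2πd). Distances are d₁ = 0.0845 m and d₂ = 0.2675 m.
B₁ = 2.14×10⁻⁵ T, B₂ = 1.59×10⁻⁵ T.
Between parallel currents the two contributions point in opposite directions, so they subtract. B = |B₁ − B₂| = |2.14×10⁻⁵ − 1.59×10⁻⁵| = 5.47×10⁻⁶ T.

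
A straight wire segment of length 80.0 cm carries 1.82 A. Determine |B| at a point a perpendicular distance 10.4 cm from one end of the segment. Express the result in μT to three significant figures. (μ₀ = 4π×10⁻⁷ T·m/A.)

For a finite straight segment, B = (μ₀I/4πd)(sinθ₁ + sinθ₂), where θ₁, θ₂ are the angles from the perpendicular to each end.
The perpendicular foot is at one end, so the two end-offsets along the wire are 0 and L = 0.8 m.
sinθ₁ = 0/√(0²+0.104²) = 0.0000; sinθ₂ = 0.8/√(0.8²+0.104²) = 0.9917.
B = (4π×10⁻⁷ × 1.82) / (4π × 0.104) × (0.0000 + 0.9917) = 1.74×10⁻⁶ T.

B ≈ 1.74 μT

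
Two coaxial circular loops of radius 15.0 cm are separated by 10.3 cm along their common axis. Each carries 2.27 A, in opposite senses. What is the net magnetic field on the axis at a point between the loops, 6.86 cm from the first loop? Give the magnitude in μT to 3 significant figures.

B ≈ 1.65 μT

Each loop contributes B = μ₀IR²/[2(R²+z²)^(3/2)] on the axis, with z measured from that loop.
Loop 1 (z = 0.0686 m): B₁ = 7.15×10⁻⁶ T. Loop 2 (z = 0.0344 m): B₂ = 8.80×10⁻⁶ T.
The fields oppose: B = |B₁ − B₂| = 1.65×10⁻⁶ T.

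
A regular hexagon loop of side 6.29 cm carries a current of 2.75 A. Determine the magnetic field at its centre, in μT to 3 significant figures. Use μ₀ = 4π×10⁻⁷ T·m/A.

Each side is a finite straight segment at perpendicular distance d = a/(2 tan(π/6)) = 0.05447 m from the centre, with end-angles ±π/6.
One side contributes B₁ = (μ₀I/4πd)·2 sin(π/6) = 5.05×10⁻⁶ T.
All 6 sides add in the same direction: B = 6 × 5.05×10⁻⁶ = 3.03×10⁻⁵ T.

B ≈ 30.3 μT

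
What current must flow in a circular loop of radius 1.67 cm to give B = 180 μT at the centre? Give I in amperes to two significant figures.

I ≈ 4.8 A

At the centre of a circular loop B = μ₀I/(2R), so I = 2RB/μ₀.
With R = 0.0167 m, I = 2 × 0.0167 × 1.80×10⁻⁴ / (4π×10⁻⁷) = 4.78 A.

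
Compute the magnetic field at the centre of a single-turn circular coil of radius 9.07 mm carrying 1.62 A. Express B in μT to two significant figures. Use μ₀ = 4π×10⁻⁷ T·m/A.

At the centre of a circular loop the Biot–Savart law gives B = μ₀I/(2R).
B = (4π×10⁻⁷ × 1.62) / (2 × 0.00907) = 1.12×10⁻⁴ T.

B ≈ 110 μT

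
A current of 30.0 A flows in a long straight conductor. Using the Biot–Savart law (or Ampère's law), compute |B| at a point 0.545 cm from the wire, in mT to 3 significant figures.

For an infinitely long straight wire, B = μ₀I/(2πd).
B = (4π×10⁻⁷ × 30.0) / (2π × 0.00545) = 1.10×10⁻³ T.

B ≈ 1.10 mT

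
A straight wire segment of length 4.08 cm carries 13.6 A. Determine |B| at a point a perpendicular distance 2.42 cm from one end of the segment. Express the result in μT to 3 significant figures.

B ≈ 48.3 μT

For a finite straight segment, B = (μ₀I/4πd)(sinθ₁ + sinθ₂), where θ₁, θ₂ are the angles from the perpendicular to each end.
The perpendicular foot is at one end, so the two end-offsets along the wire are 0 and L = 0.0408 m.
sinθ₁ = 0/√(0²+0.0242²) = 0.0000; sinθ₂ = 0.0408/√(0.0408²+0.0242²) = 0.8601.
B = (4π×10⁻⁷ × 13.6) / (4π × 0.0242) × (0.0000 + 0.8601) = 4.83×10⁻⁵ T.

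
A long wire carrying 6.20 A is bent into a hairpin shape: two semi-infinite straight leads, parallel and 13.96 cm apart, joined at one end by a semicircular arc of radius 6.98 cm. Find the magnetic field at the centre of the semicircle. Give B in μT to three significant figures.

B ≈ 45.7 μT

The semicircular arc contributes B_arc = μ₀I·π/(4πR) = μ₀I/(4R) = 2.79×10⁻⁵ T.
Each semi-infinite lead is at perpendicular distance R = 0.0698 m from the centre, with the perpendicular foot at its near end, so it contributes μ₀I/(4πR); both point the same way, together 1.78×10⁻⁵ T.
Arc and leads all point the same direction: B = 2.79×10⁻⁵ + 1.78×10⁻⁵ = 4.57×10⁻⁵ T.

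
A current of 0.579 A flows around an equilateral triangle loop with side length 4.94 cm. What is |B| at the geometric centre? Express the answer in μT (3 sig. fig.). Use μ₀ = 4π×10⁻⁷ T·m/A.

B ≈ 21.1 μT

Each side is a finite straight segment at perpendicular distance d = a/(2 tan(π/3)) = 0.01426 m from the centre, with end-angles ±π/3.
One side contributes B₁ = (μ₀I/4πd)·2 sin(π/3) = 7.03×10⁻⁶ T.
All 3 sides add in the same direction: B = 3 × 7.03×10⁻⁶ = 2.11×10⁻⁵ T.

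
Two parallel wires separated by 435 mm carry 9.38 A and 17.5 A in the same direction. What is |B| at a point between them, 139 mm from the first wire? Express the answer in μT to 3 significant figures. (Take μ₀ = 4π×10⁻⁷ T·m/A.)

Each long wire gives B = μ₀I/(2πd). Distances are d₁ = 0.139 m and d₂ = 0.296 m.
B₁ = 1.35×10⁻⁵ T, B₂ = 1.18×10⁻⁵ T.
Between parallel currents the two contributions point in opposite directions, so they subtract. B = |B₁ − B₂| = |1.35×10⁻⁵ − 1.18×10⁻⁵| = 1.67×10⁻⁶ T.

B ≈ 1.67 μT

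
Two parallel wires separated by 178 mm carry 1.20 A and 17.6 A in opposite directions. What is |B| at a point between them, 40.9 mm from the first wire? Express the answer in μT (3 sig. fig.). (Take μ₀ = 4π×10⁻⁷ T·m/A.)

Each long wire gives B = μ₀I/(2πd). Distances are d₁ = 0.0409 m and d₂ = 0.1371 m.
B₁ = 5.87×10⁻⁶ T, B₂ = 2.57×10⁻⁵ T.
Between antiparallel currents both contributions point the same way, so they add. B = B₁ + B₂ = 5.87×10⁻⁶ + 2.57×10⁻⁵ = 3.15×10⁻⁵ T.

B ≈ 31.5 μT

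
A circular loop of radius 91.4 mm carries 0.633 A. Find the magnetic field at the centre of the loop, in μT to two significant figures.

At the centre of a circular loop the Biot–Savart law gives B = μ₀I/(2R).
B = (4π×10⁻⁷ × 0.633) / (2 × 0.0914) = 4.35×10⁻⁶ T.

B ≈ 4.4 μT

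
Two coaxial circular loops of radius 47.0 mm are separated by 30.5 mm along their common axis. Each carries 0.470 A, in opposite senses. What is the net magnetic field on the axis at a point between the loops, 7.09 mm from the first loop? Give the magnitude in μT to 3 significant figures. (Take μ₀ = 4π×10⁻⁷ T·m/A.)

Each loop contributes B = μ₀IR²/[2(R²+z²)^(3/2)] on the axis, with z measured from that loop.
Loop 1 (z = 0.00709 m): B₁ = 6.07×10⁻⁶ T. Loop 2 (z = 0.02341 m): B₂ = 4.51×10⁻⁶ T.
The fields oppose: B = |B₁ − B₂| = 1.57×10⁻⁶ T.

B ≈ 1.57 μT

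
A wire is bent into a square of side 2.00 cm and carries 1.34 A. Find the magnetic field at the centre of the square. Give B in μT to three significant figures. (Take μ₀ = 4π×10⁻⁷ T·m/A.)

Each side is a finite straight segment at perpendicular distance d = a/(2 tan(π/4)) = 0.01 m from the centre, with end-angles ±π/4.
One side contributes B₁ = (μ₀I/4πd)·2 sin(π/4) = 1.90×10⁻⁵ T.
All 4 sides add in the same direction: B = 4 × 1.90×10⁻⁵ = 7.58×10⁻⁵ T.

B ≈ 75.8 μT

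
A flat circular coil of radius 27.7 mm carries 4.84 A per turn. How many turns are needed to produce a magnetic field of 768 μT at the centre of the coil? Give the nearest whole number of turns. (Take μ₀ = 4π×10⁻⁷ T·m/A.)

For an N-turn coil, B = Nμ₀I/(2R). A single turn gives B₁ = 1.10×10⁻⁴ T with R = 0.0277 m.
N = B/B₁ = 7.68×10⁻⁴ / 1.10×10⁻⁴ = 7.00.

N = 7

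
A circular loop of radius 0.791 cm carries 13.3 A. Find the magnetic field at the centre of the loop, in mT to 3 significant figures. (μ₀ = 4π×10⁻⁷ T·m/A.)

B ≈ 1.06 mT

At the centre of a circular loop the Biot–Savart law gives B = μ₀I/(2R).
B = (4π×10⁻⁷ × 13.3) / (2 × 0.00791) = 1.06×10⁻³ T.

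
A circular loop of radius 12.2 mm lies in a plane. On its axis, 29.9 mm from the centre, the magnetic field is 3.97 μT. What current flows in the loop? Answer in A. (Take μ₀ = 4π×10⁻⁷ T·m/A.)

On the axis of a loop, B = μ₀IR²/[2(R²+z²)^(3/2)], so I = 2B(R²+z²)^(3/2)/(μ₀R²).
R² + z² = 0.0001488 + 0.000894 = 0.001043 m²; raised to 3/2 gives 3.37×10⁻⁵ m³.
I = 2 × 3.97×10⁻⁶ × 3.37×10⁻⁵ / (1.26×10⁻⁶ × 0.0001488) = 1.43 A.

I ≈ 1.43 A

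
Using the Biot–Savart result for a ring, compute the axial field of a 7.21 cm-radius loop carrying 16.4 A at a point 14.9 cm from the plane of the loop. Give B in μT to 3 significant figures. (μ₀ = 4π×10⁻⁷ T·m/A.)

On the axis of a circular loop, B = μ₀IR² / [2(R²+z²)^(3/2)].
R² + z² = (0.0721)² + (0.149)² = 0.0274 m², and (R²+z²)^(3/2) = 4.54×10⁻³ m³.
B = (4π×10⁻⁷ × 16.4 × 0.005198) / (2 × 4.54×10⁻³) = 1.18×10⁻⁵ T.

B ≈ 11.8 μT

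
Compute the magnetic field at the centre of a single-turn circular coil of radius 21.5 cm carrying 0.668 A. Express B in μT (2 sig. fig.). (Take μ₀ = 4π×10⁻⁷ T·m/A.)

At the centre of a circular loop the Biot–Savart law gives B = μ₀I/(2R).
B = (4π×10⁻⁷ × 0.668) / (2 × 0.215) = 1.95×10⁻⁶ T.

B ≈ 2.0 μT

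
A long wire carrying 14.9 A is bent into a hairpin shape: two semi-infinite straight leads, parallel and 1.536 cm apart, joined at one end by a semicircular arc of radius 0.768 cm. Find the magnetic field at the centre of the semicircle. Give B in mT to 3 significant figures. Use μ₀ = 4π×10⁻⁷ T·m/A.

B ≈ 0.998 mT

The semicircular arc contributes B_arc = μ₀I·π/(4πR) = μ₀I/(4R) = 6.10×10⁻⁴ T.
Each semi-infinite lead is at perpendicular distance R = 0.00768 m from the centre, with the perpendicular foot at its near end, so it contributes μ₀I/(4πR); both point the same way, together 3.88×10⁻⁴ T.
Arc and leads all point the same direction: B = 6.10×10⁻⁴ + 3.88×10⁻⁴ = 9.98×10⁻⁴ T.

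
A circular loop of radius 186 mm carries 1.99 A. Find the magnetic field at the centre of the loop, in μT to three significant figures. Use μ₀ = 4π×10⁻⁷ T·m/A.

At the centre of a circular loop the Biot–Savart law gives B = μ₀I/(2R).
B = (4π×10⁻⁷ × 1.99) / (2 × 0.186) = 6.72×10⁻⁶ T.

B ≈ 6.72 μT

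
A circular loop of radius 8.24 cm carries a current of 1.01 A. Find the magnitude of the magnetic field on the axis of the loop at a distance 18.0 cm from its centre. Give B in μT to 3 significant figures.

On the axis of a circular loop, B = μ₀IR² / [2(R²+z²)^(3/2)].
R² + z² = (0.0824)² + (0.18)² = 0.03919 m², and (R²+z²)^(3/2) = 7.76×10⁻³ m³.
B = (4π×10⁻⁷ × 1.01 × 0.00679) / (2 × 7.76×10⁻³) = 5.55×10⁻⁷ T.

B ≈ 0.555 μT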